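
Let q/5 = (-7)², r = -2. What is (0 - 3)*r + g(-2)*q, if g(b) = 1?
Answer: 251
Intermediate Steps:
q = 245 (q = 5*(-7)² = 5*49 = 245)
(0 - 3)*r + g(-2)*q = (0 - 3)*(-2) + 1*245 = -3*(-2) + 245 = 6 + 245 = 251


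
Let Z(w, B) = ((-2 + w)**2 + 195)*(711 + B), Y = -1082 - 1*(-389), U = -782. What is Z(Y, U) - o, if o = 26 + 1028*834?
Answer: -35165998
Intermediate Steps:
o = 857378 (o = 26 + 857352 = 857378)
Y = -693 (Y = -1082 + 389 = -693)
Z(w, B) = (195 + (-2 + w)**2)*(711 + B)
Z(Y, U) - o = (138645 + 195*(-782) + 711*(-2 - 693)**2 - 782*(-2 - 693)**2) - 1*857378 = (138645 - 152490 + 711*(-695)**2 - 782*(-695)**2) - 857378 = (138645 - 152490 + 711*483025 - 782*483025) - 857378 = (138645 - 152490 + 343430775 - 377725550) - 857378 = -34308620 - 857378 = -35165998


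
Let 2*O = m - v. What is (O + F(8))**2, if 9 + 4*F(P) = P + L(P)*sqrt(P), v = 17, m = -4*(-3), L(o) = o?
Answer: 633/16 - 22*sqrt(2) ≈ 8.4498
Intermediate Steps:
m = 12
F(P) = -9/4 + P/4 + P**(3/2)/4 (F(P) = -9/4 + (P + P*sqrt(P))/4 = -9/4 + (P + P**(3/2))/4 = -9/4 + (P/4 + P**(3/2)/4) = -9/4 + P/4 + P**(3/2)/4)
O = -5/2 (O = (12 - 1*17)/2 = (12 - 17)/2 = (1/2)*(-5) = -5/2 ≈ -2.5000)
(O + F(8))**2 = (-5/2 + (-9/4 + (1/4)*8 + 8**(3/2)/4))**2 = (-5/2 + (-9/4 + 2 + (16*sqrt(2))/4))**2 = (-5/2 + (-9/4 + 2 + 4*sqrt(2)))**2 = (-5/2 + (-1/4 + 4*sqrt(2)))**2 = (-11/4 + 4*sqrt(2))**2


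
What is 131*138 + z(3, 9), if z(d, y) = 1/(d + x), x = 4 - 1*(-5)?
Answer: 216937/12 ≈ 18078.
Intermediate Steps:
x = 9 (x = 4 + 5 = 9)
z(d, y) = 1/(9 + d) (z(d, y) = 1/(d + 9) = 1/(9 + d))
131*138 + z(3, 9) = 131*138 + 1/(9 + 3) = 18078 + 1/12 = 216937/12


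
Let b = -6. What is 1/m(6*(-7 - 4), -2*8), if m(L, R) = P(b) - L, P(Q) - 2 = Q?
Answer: 1/62 ≈ 0.016129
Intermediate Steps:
P(Q) = 2 + Q
m(L, R) = -4 - L (m(L, R) = (2 - 6) - L = -4 - L)
1/m(6*(-7 - 4), -2*8) = 1/(-4 - 6*(-7 - 4)) = 1/(-4 - 6*(-11)) = 1/(-4 - 1*(-66)) = 1/(-4 + 66) = 1/62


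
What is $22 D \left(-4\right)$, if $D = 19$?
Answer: $-1672$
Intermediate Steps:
$22 D \left(-4\right) = 22 \cdot 19 \left(-4\right) = 418 \left(-4\right) = -1672$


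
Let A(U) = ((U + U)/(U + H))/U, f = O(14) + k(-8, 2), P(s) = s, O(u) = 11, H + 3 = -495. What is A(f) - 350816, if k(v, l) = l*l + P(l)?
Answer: -168742498/481 ≈ -3.5082e+5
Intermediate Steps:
H = -498 (H = -3 - 495 = -498)
k(v, l) = l + l² (k(v, l) = l*l + l = l² + l = l + l²)
f = 17 (f = 11 + 2*(1 + 2) = 11 + 2*3 = 11 + 6 = 17)
A(U) = 2/(-498 + U) (A(U) = ((U + U)/(U - 498))/U = ((2*U)/(-498 + U))/U = (2*U/(-498 + U))/U = 2/(-498 + U))
A(f) - 350816 = 2/(-498 + 17) - 350816 = 2/(-481) - 350816 = 2*(-1/481) - 350816 = -2/481 - 350816 = -168742498/481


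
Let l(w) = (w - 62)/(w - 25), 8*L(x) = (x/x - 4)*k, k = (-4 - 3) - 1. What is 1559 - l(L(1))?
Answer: 34239/22 ≈ 1556.3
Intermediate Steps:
k = -8 (k = -7 - 1 = -8)
L(x) = 3 (L(x) = ((x/x - 4)*(-8))/8 = ((1 - 4)*(-8))/8 = (-3*(-8))/8 = (⅛)*24 = 3)
l(w) = (-62 + w)/(-25 + w)
1559 - l(L(1)) = 1559 - (-62 + 3)/(-25 + 3) = 1559 - (-59)/(-22) = 1559 - (-1)*(-59)/22 = 1559 - 1*59/22 = 1559 - 59/22 = 34239/22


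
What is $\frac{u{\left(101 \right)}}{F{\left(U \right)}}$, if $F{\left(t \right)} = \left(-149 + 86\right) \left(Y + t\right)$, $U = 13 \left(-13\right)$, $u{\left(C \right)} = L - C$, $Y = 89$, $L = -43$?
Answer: $- \frac{1}{35} \approx -0.028571$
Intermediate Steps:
$u{\left(C \right)} = -43 - C$
$U = -169$
$F{\left(t \right)} = -5607 - 63 t$ ($F{\left(t \right)} = \left(-149 + 86\right) \left(89 + t\right) = - 63 \left(89 + t\right) = -5607 - 63 t$)
$\frac{u{\left(101 \right)}}{F{\left(U \right)}} = \frac{-43 - 101}{-5607 - -10647} = \frac{-43 - 101}{-5607 + 10647} = - \frac{144}{5040} = \left(-144\right) \frac{1}{5040} = - \frac{1}{35}$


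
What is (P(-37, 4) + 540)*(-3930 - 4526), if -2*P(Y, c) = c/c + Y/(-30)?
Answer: -68351962/15 ≈ -4.5568e+6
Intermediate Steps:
P(Y, c) = -½ + Y/60 (P(Y, c) = -(c/c + Y/(-30))/2 = -(1 + Y*(-1/30))/2 = -(1 - Y/30)/2 = -½ + Y/60)
(P(-37, 4) + 540)*(-3930 - 4526) = ((-½ + (1/60)*(-37)) + 540)*(-3930 - 4526) = ((-½ - 37/60) + 540)*(-8456) = (-67/60 + 540)*(-8456) = (32333/60)*(-8456) = -68351962/15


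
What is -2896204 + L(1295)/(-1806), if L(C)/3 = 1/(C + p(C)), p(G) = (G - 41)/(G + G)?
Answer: -417858729238873/144278072 ≈ -2.8962e+6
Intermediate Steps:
p(G) = (-41 + G)/(2*G) (p(G) = (-41 + G)/((2*G)) = (-41 + G)*(1/(2*G)) = (-41 + G)/(2*G))
L(C) = 3/(C + (-41 + C)/(2*C))
-2896204 + L(1295)/(-1806) = -2896204 + (6*1295/(-41 + 1295 + 2*1295²))/(-1806) = -2896204 + (6*1295/(-41 + 1295 + 2*1677025))*(-1/1806) = -2896204 + (6*1295/(-41 + 1295 + 3354050))*(-1/1806) = -2896204 + (6*1295/3355304)*(-1/1806) = -2896204 + (6*1295*(1/3355304))*(-1/1806) = -2896204 + (3885/1677652)*(-1/1806) = -2896204 - 185/144278072 = -417858729238873/144278072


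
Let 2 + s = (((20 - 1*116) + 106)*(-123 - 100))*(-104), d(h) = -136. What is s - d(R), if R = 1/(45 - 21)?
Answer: 232054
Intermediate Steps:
R = 1/24 ≈ 0.041667
s = 231918 (s = -2 + (((20 - 1*116) + 106)*(-123 - 100))*(-104) = -2 + (((20 - 116) + 106)*(-223))*(-104) = -2 + ((-96 + 106)*(-223))*(-104) = -2 + (10*(-223))*(-104) = -2 - 2230*(-104) = -2 + 231920 = 231918)
s - d(R) = 231918 - 1*(-136) = 231918 + 136 = 232054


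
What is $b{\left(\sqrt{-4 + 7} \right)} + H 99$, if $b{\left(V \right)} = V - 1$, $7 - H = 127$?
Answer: $-11881 + \sqrt{3} \approx -11879.0$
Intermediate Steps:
$H = -120$ ($H = 7 - 127 = -120$)
$b{\left(V \right)} = -1 + V$
$b{\left(\sqrt{-4 + 7} \right)} + H 99 = \left(-1 + \sqrt{-4 + 7}\right) - 11880 = \left(-1 + \sqrt{3}\right) - 11880 = -11881 + \sqrt{3}$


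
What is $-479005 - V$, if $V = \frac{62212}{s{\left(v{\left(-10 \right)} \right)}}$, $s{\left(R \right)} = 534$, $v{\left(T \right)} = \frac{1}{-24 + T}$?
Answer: $- \frac{127925441}{267} \approx -4.7912 \cdot 10^{5}$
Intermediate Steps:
$V = \frac{31106}{267}$ ($V = \frac{62212}{534} = 62212 \cdot \frac{1}{534} = \frac{31106}{267} \approx 116.5$)
$-479005 - V = -479005 - \frac{31106}{267} = - \frac{127925441}{267}$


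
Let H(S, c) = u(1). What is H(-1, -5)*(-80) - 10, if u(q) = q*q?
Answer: -90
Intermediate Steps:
u(q) = q**2
H(S, c) = 1 (H(S, c) = 1**2 = 1)
H(-1, -5)*(-80) - 10 = 1*(-80) - 10 = -80 - 10 = -90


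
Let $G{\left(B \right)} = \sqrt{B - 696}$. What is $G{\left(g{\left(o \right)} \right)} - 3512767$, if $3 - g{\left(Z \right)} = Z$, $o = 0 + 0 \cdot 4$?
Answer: $-3512767 + 3 i \sqrt{77} \approx -3.5128 \cdot 10^{6} + 26.325 i$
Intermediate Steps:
$o = 0$ ($o = 0 + 0 = 0$)
$g{\left(Z \right)} = 3 - Z$
$G{\left(B \right)} = \sqrt{-696 + B}$
$G{\left(g{\left(o \right)} \right)} - 3512767 = \sqrt{-696 + \left(3 - 0\right)} - 3512767 = \sqrt{-696 + \left(3 + 0\right)} - 3512767 = \sqrt{-696 + 3} - 3512767 = \sqrt{-693} - 3512767 = 3 i \sqrt{77} - 3512767 = -3512767 + 3 i \sqrt{77}$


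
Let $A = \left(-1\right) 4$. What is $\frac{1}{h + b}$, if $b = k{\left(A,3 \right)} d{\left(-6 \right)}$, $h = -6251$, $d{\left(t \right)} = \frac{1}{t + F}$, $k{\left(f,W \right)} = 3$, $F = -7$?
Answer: $- \frac{13}{81266} \approx -0.00015997$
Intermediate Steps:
$A = -4$
$d{\left(t \right)} = \frac{1}{-7 + t}$ ($d{\left(t \right)} = \frac{1}{t - 7} = \frac{1}{-7 + t}$)
$b = - \frac{3}{13}$ ($b = \frac{3}{-7 - 6} = \frac{3}{-13} = 3 \left(- \frac{1}{13}\right) = - \frac{3}{13} \approx -0.23077$)
$\frac{1}{h + b} = \frac{1}{-6251 - \frac{3}{13}} = \frac{1}{- \frac{81266}{13}} = - \frac{13}{81266}$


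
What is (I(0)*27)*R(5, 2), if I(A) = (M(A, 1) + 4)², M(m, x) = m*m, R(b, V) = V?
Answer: 864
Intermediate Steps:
M(m, x) = m²
I(A) = (4 + A²)² (I(A) = (A² + 4)² = (4 + A²)²)
(I(0)*27)*R(5, 2) = ((4 + 0²)²*27)*2 = ((4 + 0)²*27)*2 = (4²*27)*2 = (16*27)*2 = 432*2 = 864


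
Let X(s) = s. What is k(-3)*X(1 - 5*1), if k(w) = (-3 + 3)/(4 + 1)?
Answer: 0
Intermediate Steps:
k(w) = 0 (k(w) = 0/5 = 0*(1/5) = 0)
k(-3)*X(1 - 5*1) = 0*(1 - 5*1) = 0*(1 - 5) = 0*(-4) = 0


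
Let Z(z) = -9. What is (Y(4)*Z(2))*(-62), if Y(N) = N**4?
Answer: 142848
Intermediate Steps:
(Y(4)*Z(2))*(-62) = (4**4*(-9))*(-62) = (256*(-9))*(-62) = -2304*(-62) = 142848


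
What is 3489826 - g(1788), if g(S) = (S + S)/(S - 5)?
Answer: 6222356182/1783 ≈ 3.4898e+6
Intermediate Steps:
g(S) = 2*S/(-5 + S) (g(S) = (2*S)/(-5 + S) = 2*S/(-5 + S))
3489826 - g(1788) = 3489826 - 2*1788/(-5 + 1788) = 3489826 - 2*1788/1783 = 3489826 - 1*3576/1783 = 3489826 - 3576/1783 = 6222356182/1783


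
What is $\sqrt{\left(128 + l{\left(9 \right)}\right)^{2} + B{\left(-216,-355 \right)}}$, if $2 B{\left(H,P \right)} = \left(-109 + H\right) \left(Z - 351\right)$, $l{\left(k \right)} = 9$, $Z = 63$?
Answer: $\sqrt{65569} \approx 256.06$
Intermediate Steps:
$B{\left(H,P \right)} = 15696 - 144 H$ ($B{\left(H,P \right)} = \frac{\left(-109 + H\right) \left(63 - 351\right)}{2} = \frac{\left(-109 + H\right) \left(-288\right)}{2} = \frac{31392 - 288 H}{2} = 15696 - 144 H$)
$\sqrt{\left(128 + l{\left(9 \right)}\right)^{2} + B{\left(-216,-355 \right)}} = \sqrt{\left(128 + 9\right)^{2} + \left(15696 - -31104\right)} = \sqrt{137^{2} + \left(15696 + 31104\right)} = \sqrt{18769 + 46800} = \sqrt{65569}$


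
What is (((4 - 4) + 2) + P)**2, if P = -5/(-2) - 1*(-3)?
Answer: 225/4 ≈ 56.250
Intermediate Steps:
P = 11/2 (P = -5*(-1/2) + 3 = 5/2 + 3 = 11/2 ≈ 5.5000)
(((4 - 4) + 2) + P)**2 = (((4 - 4) + 2) + 11/2)**2 = ((0 + 2) + 11/2)**2 = (2 + 11/2)**2 = (15/2)**2 = 225/4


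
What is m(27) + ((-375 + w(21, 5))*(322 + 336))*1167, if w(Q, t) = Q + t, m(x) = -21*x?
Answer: -267992781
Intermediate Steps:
m(27) + ((-375 + w(21, 5))*(322 + 336))*1167 = -21*27 + ((-375 + (21 + 5))*(322 + 336))*1167 = -567 + ((-375 + 26)*658)*1167 = -567 - 349*658*1167 = -567 - 229642*1167 = -567 - 267992214 = -267992781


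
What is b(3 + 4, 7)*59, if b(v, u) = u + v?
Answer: 826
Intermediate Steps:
b(3 + 4, 7)*59 = (7 + (3 + 4))*59 = (7 + 7)*59 = 14*59 = 826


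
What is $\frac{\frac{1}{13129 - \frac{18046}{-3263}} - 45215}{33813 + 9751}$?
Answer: $- \frac{484455811483}{466766183943} \approx -1.0379$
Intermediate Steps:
$\frac{\frac{1}{13129 - \frac{18046}{-3263}} - 45215}{33813 + 9751} = \frac{\frac{1}{13129 - - \frac{18046}{3263}} - 45215}{43564} = \left(\frac{1}{13129 + \frac{18046}{3263}} - 45215\right) \frac{1}{43564} = \left(\frac{1}{\frac{42857973}{3263}} - 45215\right) \frac{1}{43564} = \left(\frac{3263}{42857973} - 45215\right) \frac{1}{43564} = \left(- \frac{1937823245932}{42857973}\right) \frac{1}{43564} = - \frac{484455811483}{466766183943}$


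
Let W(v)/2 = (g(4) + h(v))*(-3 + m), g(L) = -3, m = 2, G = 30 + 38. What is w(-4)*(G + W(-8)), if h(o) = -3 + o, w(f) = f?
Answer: -384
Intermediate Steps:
G = 68
W(v) = 12 - 2*v (W(v) = 2*((-3 + (-3 + v))*(-3 + 2)) = 2*((-6 + v)*(-1)) = 2*(6 - v) = 12 - 2*v)
w(-4)*(G + W(-8)) = -4*(68 + (12 - 2*(-8))) = -4*(68 + (12 + 16)) = -4*(68 + 28) = -4*96 = -384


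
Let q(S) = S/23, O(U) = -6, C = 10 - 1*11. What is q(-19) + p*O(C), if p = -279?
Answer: 38483/23 ≈ 1673.2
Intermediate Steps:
C = -1 (C = 10 - 11 = -1)
q(S) = S/23 (q(S) = S*(1/23) = S/23)
q(-19) + p*O(C) = (1/23)*(-19) - 279*(-6) = -19/23 + 1674 = 38483/23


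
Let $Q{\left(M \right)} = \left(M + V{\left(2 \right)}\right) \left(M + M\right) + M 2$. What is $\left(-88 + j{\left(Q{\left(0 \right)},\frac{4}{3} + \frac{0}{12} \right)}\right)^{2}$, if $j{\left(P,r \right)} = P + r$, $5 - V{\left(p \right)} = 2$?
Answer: $\frac{67600}{9} \approx 7511.1$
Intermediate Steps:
$V{\left(p \right)} = 3$ ($V{\left(p \right)} = 5 - 2 = 3$)
$Q{\left(M \right)} = 2 M + 2 M \left(3 + M\right)$ ($Q{\left(M \right)} = \left(M + 3\right) \left(M + M\right) + M 2 = \left(3 + M\right) 2 M + 2 M = 2 M \left(3 + M\right) + 2 M = 2 M + 2 M \left(3 + M\right)$)
$\left(-88 + j{\left(Q{\left(0 \right)},\frac{4}{3} + \frac{0}{12} \right)}\right)^{2} = \left(-88 + \left(2 \cdot 0 \left(4 + 0\right) + \left(\frac{4}{3} + \frac{0}{12}\right)\right)\right)^{2} = \left(-88 + \left(2 \cdot 0 \cdot 4 + \left(4 \cdot \frac{1}{3} + 0 \cdot \frac{1}{12}\right)\right)\right)^{2} = \left(-88 + \left(0 + \left(\frac{4}{3} + 0\right)\right)\right)^{2} = \left(-88 + \left(0 + \frac{4}{3}\right)\right)^{2} = \left(-88 + \frac{4}{3}\right)^{2} = \left(- \frac{260}{3}\right)^{2} = \frac{67600}{9}$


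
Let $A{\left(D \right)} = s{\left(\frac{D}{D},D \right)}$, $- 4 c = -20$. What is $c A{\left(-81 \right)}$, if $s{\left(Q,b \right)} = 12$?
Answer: $60$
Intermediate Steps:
$c = 5$ ($c = \left(- \frac{1}{4}\right) \left(-20\right) = 5$)
$A{\left(D \right)} = 12$
$c A{\left(-81 \right)} = 5 \cdot 12 = 60$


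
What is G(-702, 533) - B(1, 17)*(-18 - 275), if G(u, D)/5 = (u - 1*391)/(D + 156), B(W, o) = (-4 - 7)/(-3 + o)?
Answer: -2297157/9646 ≈ -238.15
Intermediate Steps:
B(W, o) = -11/(-3 + o)
G(u, D) = 5*(-391 + u)/(156 + D) (G(u, D) = 5*((u - 1*391)/(D + 156)) = 5*((u - 391)/(156 + D)) = 5*((-391 + u)/(156 + D)) = 5*(-391 + u)/(156 + D))
G(-702, 533) - B(1, 17)*(-18 - 275) = 5*(-391 - 702)/(156 + 533) - (-11/(-3 + 17))*(-18 - 275) = 5*(-1093)/689 - (-11/14)*(-293) = 5*(1/689)*(-1093) - (-11*1/14)*(-293) = -5465/689 - (-11)*(-293)/14 = -5465/689 - 1*3223/14 = -5465/689 - 3223/14 = -2297157/9646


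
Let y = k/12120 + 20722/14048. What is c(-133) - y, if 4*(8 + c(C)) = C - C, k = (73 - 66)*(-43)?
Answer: -100563517/10641360 ≈ -9.4503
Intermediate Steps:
k = -301 (k = 7*(-43) = -301)
y = 15432637/10641360 (y = -301/12120 + 20722/14048 = -301*1/12120 + 20722*(1/14048) = -301/12120 + 10361/7024 = 15432637/10641360 ≈ 1.4503)
c(C) = -8 (c(C) = -8 + (C - C)/4 = -8 + (¼)*0 = -8 + 0 = -8)
c(-133) - y = -8 - 1*15432637/10641360 = -8 - 15432637/10641360 = -100563517/10641360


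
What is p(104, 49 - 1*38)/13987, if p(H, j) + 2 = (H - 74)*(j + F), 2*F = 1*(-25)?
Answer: -47/13987 ≈ -0.0033603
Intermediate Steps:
F = -25/2 (F = (1*(-25))/2 = (½)*(-25) = -25/2 ≈ -12.500)
p(H, j) = -2 + (-74 + H)*(-25/2 + j) (p(H, j) = -2 + (H - 74)*(j - 25/2) = -2 + (-74 + H)*(-25/2 + j))
p(104, 49 - 1*38)/13987 = (923 - 74*(49 - 1*38) - 25/2*104 + 104*(49 - 1*38))/13987 = (923 - 74*(49 - 38) - 1300 + 104*(49 - 38))*(1/13987) = (923 - 74*11 - 1300 + 104*11)*(1/13987) = (923 - 814 - 1300 + 1144)*(1/13987) = -47*1/13987 = -47/13987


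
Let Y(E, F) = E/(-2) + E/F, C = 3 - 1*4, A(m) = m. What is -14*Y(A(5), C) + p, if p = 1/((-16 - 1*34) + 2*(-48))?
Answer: 15329/146 ≈ 104.99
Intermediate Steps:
C = -1 (C = 3 - 4 = -1)
p = -1/146 (p = 1/((-16 - 34) - 96) = 1/(-50 - 96) = 1/(-146) = -1/146 ≈ -0.0068493)
Y(E, F) = -E/2 + E/F (Y(E, F) = E*(-½) + E/F = -E/2 + E/F)
-14*Y(A(5), C) + p = -14*(-½*5 + 5/(-1)) - 1/146 = -14*(-5/2 + 5*(-1)) - 1/146 = -14*(-5/2 - 5) - 1/146 = -14*(-15/2) - 1/146 = 105 - 1/146 = 15329/146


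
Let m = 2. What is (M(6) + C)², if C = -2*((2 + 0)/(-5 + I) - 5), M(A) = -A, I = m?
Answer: 256/9 ≈ 28.444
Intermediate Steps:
I = 2
C = 34/3 (C = -2*((2 + 0)/(-5 + 2) - 5) = -2*(2/(-3) - 5) = -2*(2*(-⅓) - 5) = -2*(-⅔ - 5) = -2*(-17/3) = 34/3 ≈ 11.333)
(M(6) + C)² = (-1*6 + 34/3)² = (-6 + 34/3)² = (16/3)² = 256/9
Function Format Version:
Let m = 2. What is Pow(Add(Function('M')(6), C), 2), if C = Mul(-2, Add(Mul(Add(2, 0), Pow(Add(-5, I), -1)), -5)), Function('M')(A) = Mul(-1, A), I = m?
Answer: Rational(256, 9) ≈ 28.444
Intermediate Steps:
I = 2
C = Rational(34, 3) (C = Mul(-2, Add(Mul(Add(2, 0), Pow(Add(-5, 2), -1)), -5)) = Mul(-2, Add(Mul(2, Pow(-3, -1)), -5)) = Mul(-2, Add(Mul(2, Rational(-1, 3)), -5)) = Mul(-2, Add(Rational(-2, 3), -5)) = Mul(-2, Rational(-17, 3)) = Rational(34, 3) ≈ 11.333)
Pow(Add(Function('M')(6), C), 2) = Pow(Add(Mul(-1, 6), Rational(34, 3)), 2) = Pow(Add(-6, Rational(34, 3)), 2) = Pow(Rational(16, 3), 2) = Rational(256, 9)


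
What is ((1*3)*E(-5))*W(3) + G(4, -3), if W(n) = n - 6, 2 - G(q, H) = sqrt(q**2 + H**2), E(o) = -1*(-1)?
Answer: -12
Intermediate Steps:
E(o) = 1
G(q, H) = 2 - sqrt(H**2 + q**2) (G(q, H) = 2 - sqrt(q**2 + H**2) = 2 - sqrt(H**2 + q**2))
W(n) = -6 + n
((1*3)*E(-5))*W(3) + G(4, -3) = ((1*3)*1)*(-6 + 3) + (2 - sqrt((-3)**2 + 4**2)) = (3*1)*(-3) + (2 - sqrt(9 + 16)) = 3*(-3) + (2 - sqrt(25)) = -9 + (2 - 1*5) = -9 + (2 - 5) = -9 - 3 = -12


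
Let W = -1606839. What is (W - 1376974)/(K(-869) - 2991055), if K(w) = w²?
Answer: 2983813/2235894 ≈ 1.3345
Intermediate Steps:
(W - 1376974)/(K(-869) - 2991055) = (-1606839 - 1376974)/((-869)² - 2991055) = -2983813/(755161 - 2991055) = -2983813/(-2235894) = -2983813*(-1/2235894) = 2983813/2235894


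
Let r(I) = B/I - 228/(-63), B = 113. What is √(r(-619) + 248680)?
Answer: √42021035247009/12999 ≈ 498.68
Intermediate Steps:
r(I) = 76/21 + 113/I (r(I) = 113/I - 228/(-63) = 113/I - 228*(-1/63) = 113/I + 76/21 = 76/21 + 113/I)
√(r(-619) + 248680) = √((76/21 + 113/(-619)) + 248680) = √((76/21 + 113*(-1/619)) + 248680) = √((76/21 - 113/619) + 248680) = √(44671/12999 + 248680) = √(3232635991/12999) = √42021035247009/12999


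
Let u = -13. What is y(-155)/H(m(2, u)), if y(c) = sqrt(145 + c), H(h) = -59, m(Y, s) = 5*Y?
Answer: -I*sqrt(10)/59 ≈ -0.053598*I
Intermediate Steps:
y(-155)/H(m(2, u)) = sqrt(145 - 155)/(-59) = sqrt(-10)*(-1/59) = (I*sqrt(10))*(-1/59) = -I*sqrt(10)/59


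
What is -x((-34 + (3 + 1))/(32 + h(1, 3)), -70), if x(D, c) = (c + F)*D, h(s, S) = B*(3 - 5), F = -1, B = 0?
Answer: -1065/16 ≈ -66.563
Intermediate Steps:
h(s, S) = 0 (h(s, S) = 0*(3 - 5) = 0*(-2) = 0)
x(D, c) = D*(-1 + c) (x(D, c) = (c - 1)*D = (-1 + c)*D = D*(-1 + c))
-x((-34 + (3 + 1))/(32 + h(1, 3)), -70) = -(-34 + (3 + 1))/(32 + 0)*(-1 - 70) = -(-34 + 4)/32*(-71) = -(-30*1/32)*(-71) = -(-15)*(-71)/16 = -1*1065/16 = -1065/16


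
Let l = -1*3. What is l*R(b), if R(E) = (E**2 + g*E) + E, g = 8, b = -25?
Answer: -1200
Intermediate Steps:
R(E) = E**2 + 9*E (R(E) = (E**2 + 8*E) + E = E**2 + 9*E)
l = -3
l*R(b) = -(-75)*(9 - 25) = -(-75)*(-16) = -3*400 = -1200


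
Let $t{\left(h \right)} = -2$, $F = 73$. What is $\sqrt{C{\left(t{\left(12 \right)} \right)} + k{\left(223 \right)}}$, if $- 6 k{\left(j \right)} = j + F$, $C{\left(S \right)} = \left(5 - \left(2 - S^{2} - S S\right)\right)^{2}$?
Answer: $\frac{\sqrt{645}}{3} \approx 8.4656$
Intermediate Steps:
$C{\left(S \right)} = \left(3 + 2 S^{2}\right)^{2}$ ($C{\left(S \right)} = \left(5 + \left(\left(S^{2} + S^{2}\right) - 2\right)\right)^{2} = \left(5 + \left(2 S^{2} - 2\right)\right)^{2} = \left(5 + \left(-2 + 2 S^{2}\right)\right)^{2} = \left(3 + 2 S^{2}\right)^{2}$)
$k{\left(j \right)} = - \frac{73}{6} - \frac{j}{6}$ ($k{\left(j \right)} = - \frac{j + 73}{6} = - \frac{73 + j}{6} = - \frac{73}{6} - \frac{j}{6}$)
$\sqrt{C{\left(t{\left(12 \right)} \right)} + k{\left(223 \right)}} = \sqrt{\left(3 + 2 \left(-2\right)^{2}\right)^{2} - \frac{148}{3}} = \sqrt{\left(3 + 2 \cdot 4\right)^{2} - \frac{148}{3}} = \sqrt{\left(3 + 8\right)^{2} - \frac{148}{3}} = \sqrt{11^{2} - \frac{148}{3}} = \sqrt{121 - \frac{148}{3}} = \sqrt{\frac{215}{3}} = \frac{\sqrt{645}}{3}$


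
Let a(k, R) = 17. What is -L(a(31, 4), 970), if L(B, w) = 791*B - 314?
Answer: -13133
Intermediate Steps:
L(B, w) = -314 + 791*B
-L(a(31, 4), 970) = -(-314 + 791*17) = -(-314 + 13447) = -1*13133 = -13133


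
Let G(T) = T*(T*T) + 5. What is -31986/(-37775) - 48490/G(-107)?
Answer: 20507887609/23137905225 ≈ 0.88633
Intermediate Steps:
G(T) = 5 + T**3 (G(T) = T*T**2 + 5 = T**3 + 5 = 5 + T**3)
-31986/(-37775) - 48490/G(-107) = -31986/(-37775) - 48490/(5 + (-107)**3) = -31986*(-1/37775) - 48490/(5 - 1225043) = 31986/37775 - 48490/(-1225038) = 31986/37775 - 48490*(-1/1225038) = 31986/37775 + 24245/612519 = 20507887609/23137905225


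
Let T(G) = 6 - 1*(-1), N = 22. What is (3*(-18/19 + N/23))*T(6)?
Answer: 84/437 ≈ 0.19222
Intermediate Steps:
T(G) = 7 (T(G) = 6 + 1 = 7)
(3*(-18/19 + N/23))*T(6) = (3*(-18/19 + 22/23))*7 = (3*(4/437))*7 = (12/437)*7 = 84/437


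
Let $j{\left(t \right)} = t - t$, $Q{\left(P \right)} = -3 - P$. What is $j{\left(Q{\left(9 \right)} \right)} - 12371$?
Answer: $-12371$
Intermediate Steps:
$j{\left(t \right)} = 0$
$j{\left(Q{\left(9 \right)} \right)} - 12371 = 0 - 12371 = -12371$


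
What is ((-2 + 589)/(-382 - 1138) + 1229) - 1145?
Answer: 127093/1520 ≈ 83.614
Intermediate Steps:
((-2 + 589)/(-382 - 1138) + 1229) - 1145 = (587/(-1520) + 1229) - 1145 = (587*(-1/1520) + 1229) - 1145 = (-587/1520 + 1229) - 1145 = 1867493/1520 - 1145 = 127093/1520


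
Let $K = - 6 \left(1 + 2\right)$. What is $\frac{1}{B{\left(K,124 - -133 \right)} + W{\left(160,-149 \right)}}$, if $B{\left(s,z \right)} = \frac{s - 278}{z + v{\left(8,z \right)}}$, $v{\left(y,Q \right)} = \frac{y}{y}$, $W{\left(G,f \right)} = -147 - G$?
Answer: $- \frac{129}{39751} \approx -0.0032452$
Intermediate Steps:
$v{\left(y,Q \right)} = 1$
$K = -18$ ($K = \left(-6\right) 3 = -18$)
$B{\left(s,z \right)} = \frac{-278 + s}{1 + z}$ ($B{\left(s,z \right)} = \frac{s - 278}{z + 1} = \frac{-278 + s}{1 + z}$)
$\frac{1}{B{\left(K,124 - -133 \right)} + W{\left(160,-149 \right)}} = \frac{1}{\frac{-278 - 18}{1 + \left(124 - -133\right)} - 307} = \frac{1}{\frac{1}{1 + \left(124 + 133\right)} \left(-296\right) - 307} = \frac{1}{\frac{1}{1 + 257} \left(-296\right) - 307} = \frac{1}{\frac{1}{258} \left(-296\right) - 307} = \frac{1}{- \frac{148}{129} - 307} = \frac{1}{- \frac{39751}{129}} = - \frac{129}{39751}$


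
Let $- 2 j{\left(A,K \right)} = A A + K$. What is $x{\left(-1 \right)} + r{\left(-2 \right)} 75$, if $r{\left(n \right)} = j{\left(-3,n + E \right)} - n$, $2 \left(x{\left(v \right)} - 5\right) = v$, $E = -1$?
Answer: $- \frac{141}{2} \approx -70.5$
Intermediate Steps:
$j{\left(A,K \right)} = - \frac{K}{2} - \frac{A^{2}}{2}$ ($j{\left(A,K \right)} = - \frac{A A + K}{2} = - \frac{A^{2} + K}{2} = - \frac{K + A^{2}}{2} = - \frac{K}{2} - \frac{A^{2}}{2}$)
$x{\left(v \right)} = 5 + \frac{v}{2}$
$r{\left(n \right)} = -4 - \frac{3 n}{2}$ ($r{\left(n \right)} = \left(- \frac{n - 1}{2} - \frac{\left(-3\right)^{2}}{2}\right) - n = \left(- \frac{-1 + n}{2} - \frac{9}{2}\right) - n = \left(\left(\frac{1}{2} - \frac{n}{2}\right) - \frac{9}{2}\right) - n = \left(-4 - \frac{n}{2}\right) - n = -4 - \frac{3 n}{2}$)
$x{\left(-1 \right)} + r{\left(-2 \right)} 75 = \left(5 + \frac{1}{2} \left(-1\right)\right) + \left(-4 - -3\right) 75 = \left(5 - \frac{1}{2}\right) + \left(-4 + 3\right) 75 = \frac{9}{2} - 75 = - \frac{141}{2}$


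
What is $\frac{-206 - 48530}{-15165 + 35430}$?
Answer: $- \frac{48736}{20265} \approx -2.4049$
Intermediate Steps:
$\frac{-206 - 48530}{-15165 + 35430} = - \frac{48736}{20265}$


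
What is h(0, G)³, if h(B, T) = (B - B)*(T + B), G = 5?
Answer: 0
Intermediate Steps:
h(B, T) = 0 (h(B, T) = 0*(B + T) = 0)
h(0, G)³ = 0³ = 0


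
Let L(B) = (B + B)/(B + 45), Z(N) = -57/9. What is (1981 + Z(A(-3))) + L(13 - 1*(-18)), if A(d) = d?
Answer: 225205/114 ≈ 1975.5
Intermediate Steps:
Z(N) = -19/3 (Z(N) = -57*⅑ = -19/3)
L(B) = 2*B/(45 + B) (L(B) = (2*B)/(45 + B) = 2*B/(45 + B))
(1981 + Z(A(-3))) + L(13 - 1*(-18)) = (1981 - 19/3) + 2*(13 - 1*(-18))/(45 + (13 - 1*(-18))) = 5924/3 + 2*(13 + 18)/(45 + (13 + 18)) = 5924/3 + 2*31/(45 + 31) = 5924/3 + 2*31/76 = 5924/3 + 2*31*(1/76) = 5924/3 + 31/38 = 225205/114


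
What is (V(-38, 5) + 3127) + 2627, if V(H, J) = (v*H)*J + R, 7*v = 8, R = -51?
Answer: 38401/7 ≈ 5485.9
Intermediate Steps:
v = 8/7 (v = (⅐)*8 = 8/7 ≈ 1.1429)
V(H, J) = -51 + 8*H*J/7 (V(H, J) = (8*H/7)*J - 51 = 8*H*J/7 - 51 = -51 + 8*H*J/7)
(V(-38, 5) + 3127) + 2627 = ((-51 + (8/7)*(-38)*5) + 3127) + 2627 = ((-51 - 1520/7) + 3127) + 2627 = (-1877/7 + 3127) + 2627 = 20012/7 + 2627 = 38401/7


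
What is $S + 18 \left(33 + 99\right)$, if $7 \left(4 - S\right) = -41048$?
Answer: $8244$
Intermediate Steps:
$S = 5868$ ($S = 4 - -5864 = 4 + 5864 = 5868$)
$S + 18 \left(33 + 99\right) = 5868 + 18 \left(33 + 99\right) = 5868 + 18 \cdot 132 = 5868 + 2376 = 8244$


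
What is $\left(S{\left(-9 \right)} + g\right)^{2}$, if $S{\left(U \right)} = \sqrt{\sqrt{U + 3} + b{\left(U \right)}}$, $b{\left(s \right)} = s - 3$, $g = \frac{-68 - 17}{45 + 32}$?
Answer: $\frac{\left(85 - 77 \sqrt{-12 + i \sqrt{6}}\right)^{2}}{5929} \approx -11.558 - 5.2379 i$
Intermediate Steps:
$g = - \frac{85}{77} \approx -1.1039$
$b{\left(s \right)} = -3 + s$
$S{\left(U \right)} = \sqrt{-3 + U + \sqrt{3 + U}}$ ($S{\left(U \right)} = \sqrt{\sqrt{U + 3} + \left(-3 + U\right)} = \sqrt{\sqrt{3 + U} + \left(-3 + U\right)} = \sqrt{-3 + U + \sqrt{3 + U}}$)
$\left(S{\left(-9 \right)} + g\right)^{2} = \left(\sqrt{-3 - 9 + \sqrt{3 - 9}} - \frac{85}{77}\right)^{2} = \left(\sqrt{-3 - 9 + \sqrt{-6}} - \frac{85}{77}\right)^{2} = \left(\sqrt{-3 - 9 + i \sqrt{6}} - \frac{85}{77}\right)^{2} = \left(\sqrt{-12 + i \sqrt{6}} - \frac{85}{77}\right)^{2} = \left(- \frac{85}{77} + \sqrt{-12 + i \sqrt{6}}\right)^{2}$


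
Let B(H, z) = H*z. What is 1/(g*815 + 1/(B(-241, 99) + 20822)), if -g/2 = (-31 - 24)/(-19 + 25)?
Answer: 9111/136133522 ≈ 6.6927e-5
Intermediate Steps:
g = 55/3 (g = -2*(-31 - 24)/(-19 + 25) = -(-110)/6 = -2*(-55/6) = 55/3 ≈ 18.333)
1/(g*815 + 1/(B(-241, 99) + 20822)) = 1/((55/3)*815 + 1/(-241*99 + 20822)) = 1/(44825/3 + 1/(-23859 + 20822)) = 1/(44825/3 + 1/(-3037)) = 1/(44825/3 - 1/3037) = 1/(136133522/9111) = 9111/136133522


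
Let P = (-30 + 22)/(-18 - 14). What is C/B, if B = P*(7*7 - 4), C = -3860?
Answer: -3088/9 ≈ -343.11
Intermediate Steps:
P = ¼ (P = -8/(-32) = -8*(-1/32) = ¼ ≈ 0.25000)
B = 45/4 (B = (7*7 - 4)/4 = (49 - 4)/4 = (¼)*45 = 45/4 ≈ 11.250)
C/B = -3860/45/4 = -3860*4/45 = -3088/9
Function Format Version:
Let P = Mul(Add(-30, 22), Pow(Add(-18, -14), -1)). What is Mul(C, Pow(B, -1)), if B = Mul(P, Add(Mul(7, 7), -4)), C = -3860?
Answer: Rational(-3088, 9) ≈ -343.11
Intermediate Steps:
P = Rational(1, 4) (P = Mul(-8, Pow(-32, -1)) = Mul(-8, Rational(-1, 32)) = Rational(1, 4) ≈ 0.25000)
B = Rational(45, 4) (B = Mul(Rational(1, 4), Add(Mul(7, 7), -4)) = Mul(Rational(1, 4), Add(49, -4)) = Mul(Rational(1, 4), 45) = Rational(45, 4) ≈ 11.250)
Mul(C, Pow(B, -1)) = Mul(-3860, Pow(Rational(45, 4), -1)) = Mul(-3860, Rational(4, 45)) = Rational(-3088, 9)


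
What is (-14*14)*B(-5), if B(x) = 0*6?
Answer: 0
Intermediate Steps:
B(x) = 0
(-14*14)*B(-5) = -14*14*0 = -196*0 = 0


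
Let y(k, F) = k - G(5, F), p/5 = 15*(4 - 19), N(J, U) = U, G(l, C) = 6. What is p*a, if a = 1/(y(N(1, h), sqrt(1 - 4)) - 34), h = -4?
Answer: 1125/44 ≈ 25.568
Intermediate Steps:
p = -1125 (p = 5*(15*(4 - 19)) = 5*(15*(-15)) = 5*(-225) = -1125)
y(k, F) = -6 + k (y(k, F) = k - 1*6 = k - 6 = -6 + k)
a = -1/44 (a = 1/((-6 - 4) - 34) = 1/(-10 - 34) = 1/(-44) = -1/44 ≈ -0.022727)
p*a = -1125*(-1/44) = 1125/44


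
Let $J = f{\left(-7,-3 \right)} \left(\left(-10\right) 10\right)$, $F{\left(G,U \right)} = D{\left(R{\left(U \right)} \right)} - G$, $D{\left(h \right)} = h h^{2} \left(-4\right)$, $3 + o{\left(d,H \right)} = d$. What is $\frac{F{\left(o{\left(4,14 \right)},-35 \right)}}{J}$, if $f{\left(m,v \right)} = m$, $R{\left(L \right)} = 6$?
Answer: $- \frac{173}{140} \approx -1.2357$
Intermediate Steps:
$o{\left(d,H \right)} = -3 + d$
$D{\left(h \right)} = - 4 h^{3}$ ($D{\left(h \right)} = h^{3} \left(-4\right) = - 4 h^{3}$)
$F{\left(G,U \right)} = -864 - G$ ($F{\left(G,U \right)} = - 4 \cdot 6^{3} - G = \left(-4\right) 216 - G = -864 - G$)
$J = 700$ ($J = - 7 \left(\left(-10\right) 10\right) = \left(-7\right) \left(-100\right) = 700$)
$\frac{F{\left(o{\left(4,14 \right)},-35 \right)}}{J} = \frac{-864 - \left(-3 + 4\right)}{700} = \left(-864 - 1\right) \frac{1}{700} = \left(-865\right) \frac{1}{700} = - \frac{173}{140}$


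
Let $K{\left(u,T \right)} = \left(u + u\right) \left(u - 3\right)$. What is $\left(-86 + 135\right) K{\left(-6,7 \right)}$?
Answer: $5292$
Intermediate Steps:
$K{\left(u,T \right)} = 2 u \left(-3 + u\right)$
$\left(-86 + 135\right) K{\left(-6,7 \right)} = \left(-86 + 135\right) 2 \left(-6\right) \left(-3 - 6\right) = 49 \cdot 2 \left(-6\right) \left(-9\right) = 49 \cdot 108 = 5292$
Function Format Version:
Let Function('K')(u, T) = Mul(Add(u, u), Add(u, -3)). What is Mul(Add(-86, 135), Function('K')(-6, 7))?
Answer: 5292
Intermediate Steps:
Function('K')(u, T) = Mul(2, u, Add(-3, u)) (Function('K')(u, T) = Mul(Mul(2, u), Add(-3, u)) = Mul(2, u, Add(-3, u)))
Mul(Add(-86, 135), Function('K')(-6, 7)) = Mul(Add(-86, 135), Mul(2, -6, Add(-3, -6))) = Mul(49, Mul(2, -6, -9)) = Mul(49, 108) = 5292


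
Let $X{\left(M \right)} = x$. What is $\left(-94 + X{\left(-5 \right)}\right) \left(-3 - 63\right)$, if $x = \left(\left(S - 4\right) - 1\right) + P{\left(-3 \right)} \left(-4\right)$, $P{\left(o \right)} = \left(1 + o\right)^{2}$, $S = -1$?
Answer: $7656$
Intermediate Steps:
$x = -22$ ($x = \left(\left(-1 - 4\right) - 1\right) + \left(1 - 3\right)^{2} \left(-4\right) = \left(-5 - 1\right) + \left(-2\right)^{2} \left(-4\right) = -6 + 4 \left(-4\right) = -6 - 16 = -22$)
$X{\left(M \right)} = -22$
$\left(-94 + X{\left(-5 \right)}\right) \left(-3 - 63\right) = \left(-94 - 22\right) \left(-3 - 63\right) = - 116 \left(-3 - 63\right) = \left(-116\right) \left(-66\right) = 7656$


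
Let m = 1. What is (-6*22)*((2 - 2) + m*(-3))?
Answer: 396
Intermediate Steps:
(-6*22)*((2 - 2) + m*(-3)) = (-6*22)*((2 - 2) + 1*(-3)) = -132*(0 - 3) = -132*(-3) = 396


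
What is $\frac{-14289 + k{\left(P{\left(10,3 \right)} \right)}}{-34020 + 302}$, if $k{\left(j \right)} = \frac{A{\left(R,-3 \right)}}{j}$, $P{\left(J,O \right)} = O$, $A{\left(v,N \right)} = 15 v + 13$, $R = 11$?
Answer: $\frac{42689}{101154} \approx 0.42202$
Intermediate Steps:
$A{\left(v,N \right)} = 13 + 15 v$
$k{\left(j \right)} = \frac{178}{j}$ ($k{\left(j \right)} = \frac{13 + 15 \cdot 11}{j} = \frac{13 + 165}{j} = \frac{178}{j}$)
$\frac{-14289 + k{\left(P{\left(10,3 \right)} \right)}}{-34020 + 302} = \frac{-14289 + \frac{178}{3}}{-34020 + 302} = \frac{-14289 + 178 \cdot \frac{1}{3}}{-33718} = \left(-14289 + \frac{178}{3}\right) \left(- \frac{1}{33718}\right) = \left(- \frac{42689}{3}\right) \left(- \frac{1}{33718}\right) = \frac{42689}{101154}$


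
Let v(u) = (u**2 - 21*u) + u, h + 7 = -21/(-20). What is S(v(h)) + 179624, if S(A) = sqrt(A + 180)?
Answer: 179624 + sqrt(133761)/20 ≈ 1.7964e+5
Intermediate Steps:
h = -119/20 (h = -7 - 21/(-20) = -7 - 21*(-1/20) = -7 + 21/20 = -119/20 ≈ -5.9500)
v(u) = u**2 - 20*u
S(A) = sqrt(180 + A)
S(v(h)) + 179624 = sqrt(180 - 119*(-20 - 119/20)/20) + 179624 = sqrt(180 - 119/20*(-519/20)) + 179624 = sqrt(180 + 61761/400) + 179624 = sqrt(133761/400) + 179624 = sqrt(133761)/20 + 179624 = 179624 + sqrt(133761)/20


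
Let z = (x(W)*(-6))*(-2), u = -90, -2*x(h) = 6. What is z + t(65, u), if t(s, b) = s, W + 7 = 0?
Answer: 29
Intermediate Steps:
W = -7 (W = -7 + 0 = -7)
x(h) = -3 (x(h) = -1/2*6 = -3)
z = -36 (z = -3*(-6)*(-2) = 18*(-2) = -36)
z + t(65, u) = -36 + 65 = 29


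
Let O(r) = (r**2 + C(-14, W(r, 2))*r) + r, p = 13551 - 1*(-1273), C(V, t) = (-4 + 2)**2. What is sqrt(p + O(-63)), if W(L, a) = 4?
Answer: sqrt(18478) ≈ 135.93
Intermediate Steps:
C(V, t) = 4 (C(V, t) = (-2)**2 = 4)
p = 14824 (p = 13551 + 1273 = 14824)
O(r) = r**2 + 5*r (O(r) = (r**2 + 4*r) + r = r**2 + 5*r)
sqrt(p + O(-63)) = sqrt(14824 - 63*(5 - 63)) = sqrt(14824 - 63*(-58)) = sqrt(14824 + 3654) = sqrt(18478)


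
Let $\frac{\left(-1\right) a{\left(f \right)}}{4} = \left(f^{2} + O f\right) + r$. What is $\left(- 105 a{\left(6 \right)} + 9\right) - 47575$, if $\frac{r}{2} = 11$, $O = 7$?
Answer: $-5566$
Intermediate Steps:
$r = 22$ ($r = 2 \cdot 11 = 22$)
$a{\left(f \right)} = -88 - 28 f - 4 f^{2}$ ($a{\left(f \right)} = - 4 \left(\left(f^{2} + 7 f\right) + 22\right) = - 4 \left(22 + f^{2} + 7 f\right) = -88 - 28 f - 4 f^{2}$)
$\left(- 105 a{\left(6 \right)} + 9\right) - 47575 = \left(- 105 \left(-88 - 168 - 4 \cdot 6^{2}\right) + 9\right) - 47575 = \left(- 105 \left(-88 - 168 - 144\right) + 9\right) - 47575 = \left(\left(-105\right) \left(-400\right) + 9\right) - 47575 = \left(42000 + 9\right) - 47575 = 42009 - 47575 = -5566$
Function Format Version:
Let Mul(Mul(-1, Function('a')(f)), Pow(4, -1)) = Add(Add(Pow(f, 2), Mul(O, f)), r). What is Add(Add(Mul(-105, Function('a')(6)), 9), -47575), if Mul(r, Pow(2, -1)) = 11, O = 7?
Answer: -5566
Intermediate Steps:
r = 22 (r = Mul(2, 11) = 22)
Function('a')(f) = Add(-88, Mul(-28, f), Mul(-4, Pow(f, 2))) (Function('a')(f) = Mul(-4, Add(Add(Pow(f, 2), Mul(7, f)), 22)) = Mul(-4, Add(22, Pow(f, 2), Mul(7, f))) = Add(-88, Mul(-28, f), Mul(-4, Pow(f, 2))))
Add(Add(Mul(-105, Function('a')(6)), 9), -47575) = Add(Add(Mul(-105, Add(-88, Mul(-28, 6), Mul(-4, Pow(6, 2)))), 9), -47575) = Add(Add(Mul(-105, Add(-88, -168, Mul(-4, 36))), 9), -47575) = Add(Add(Mul(-105, Add(-88, -168, -144)), 9), -47575) = Add(Add(Mul(-105, -400), 9), -47575) = Add(Add(42000, 9), -47575) = Add(42009, -47575) = -5566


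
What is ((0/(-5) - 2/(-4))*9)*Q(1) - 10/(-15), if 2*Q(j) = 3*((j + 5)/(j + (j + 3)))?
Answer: 263/30 ≈ 8.7667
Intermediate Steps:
Q(j) = 3*(5 + j)/(2*(3 + 2*j)) (Q(j) = (3*((j + 5)/(j + (j + 3))))/2 = (3*((5 + j)/(j + (3 + j))))/2 = (3*((5 + j)/(3 + 2*j)))/2 = (3*(5 + j)/(3 + 2*j))/2 = 3*(5 + j)/(2*(3 + 2*j)))
((0/(-5) - 2/(-4))*9)*Q(1) - 10/(-15) = ((0/(-5) - 2/(-4))*9)*(3*(5 + 1)/(2*(3 + 2*1))) - 10/(-15) = ((0*(-⅕) - 2*(-¼))*9)*((3/2)*6/(3 + 2)) - 10*(-1/15) = ((0 + ½)*9)*((3/2)*6/5) + ⅔ = ((½)*9)*((3/2)*(⅕)*6) + ⅔ = (9/2)*(9/5) + ⅔ = 81/10 + ⅔ = 263/30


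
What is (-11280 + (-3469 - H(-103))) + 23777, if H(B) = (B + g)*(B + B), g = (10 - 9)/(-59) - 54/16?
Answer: -3041743/236 ≈ -12889.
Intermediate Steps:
g = -1601/472 (g = 1*(-1/59) - 54*1/16 = -1/59 - 27/8 = -1601/472 ≈ -3.3919)
H(B) = 2*B*(-1601/472 + B) (H(B) = (B - 1601/472)*(B + B) = (-1601/472 + B)*(2*B) = 2*B*(-1601/472 + B))
(-11280 + (-3469 - H(-103))) + 23777 = (-11280 + (-3469 - (-103)*(-1601 + 472*(-103))/236)) + 23777 = (-11280 + (-3469 - (-103)*(-1601 - 48616)/236)) + 23777 = (-11280 + (-3469 - (-103)*(-50217)/236)) + 23777 = (-11280 + (-3469 - 1*5172351/236)) + 23777 = (-11280 + (-3469 - 5172351/236)) + 23777 = (-11280 - 5991035/236) + 23777 = -8653115/236 + 23777 = -3041743/236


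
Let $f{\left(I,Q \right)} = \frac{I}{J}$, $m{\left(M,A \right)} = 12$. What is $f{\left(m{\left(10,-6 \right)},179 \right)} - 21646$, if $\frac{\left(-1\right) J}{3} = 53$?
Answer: $- \frac{1147242}{53} \approx -21646.0$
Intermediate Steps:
$J = -159$ ($J = \left(-3\right) 53 = -159$)
$f{\left(I,Q \right)} = - \frac{I}{159}$ ($f{\left(I,Q \right)} = \frac{I}{-159} = I \left(- \frac{1}{159}\right) = - \frac{I}{159}$)
$f{\left(m{\left(10,-6 \right)},179 \right)} - 21646 = \left(- \frac{1}{159}\right) 12 - 21646 = - \frac{4}{53} - 21646 = - \frac{1147242}{53}$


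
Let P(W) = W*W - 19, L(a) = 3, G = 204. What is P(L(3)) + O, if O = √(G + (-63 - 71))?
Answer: -10 + √70 ≈ -1.6334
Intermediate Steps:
P(W) = -19 + W² (P(W) = W² - 19 = -19 + W²)
O = √70 (O = √(204 + (-63 - 71)) = √(204 - 134) = √70 ≈ 8.3666)
P(L(3)) + O = (-19 + 3²) + √70 = (-19 + 9) + √70 = -10 + √70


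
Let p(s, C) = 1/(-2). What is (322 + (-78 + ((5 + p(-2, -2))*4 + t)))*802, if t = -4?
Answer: 206916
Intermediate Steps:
p(s, C) = -½ (p(s, C) = 1*(-½) = -½)
(322 + (-78 + ((5 + p(-2, -2))*4 + t)))*802 = (322 + (-78 + ((5 - ½)*4 - 4)))*802 = (322 + (-78 + ((9/2)*4 - 4)))*802 = (322 + (-78 + (18 - 4)))*802 = (322 + (-78 + 14))*802 = (322 - 64)*802 = 258*802 = 206916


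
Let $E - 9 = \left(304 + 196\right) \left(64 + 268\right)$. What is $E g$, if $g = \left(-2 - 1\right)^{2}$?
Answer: $1494081$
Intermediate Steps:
$E = 166009$ ($E = 9 + \left(304 + 196\right) \left(64 + 268\right) = 9 + 500 \cdot 332 = 9 + 166000 = 166009$)
$g = 9$ ($g = \left(-3\right)^{2} = 9$)
$E g = 166009 \cdot 9 = 1494081$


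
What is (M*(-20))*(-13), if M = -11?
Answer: -2860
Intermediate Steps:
(M*(-20))*(-13) = -11*(-20)*(-13) = 220*(-13) = -2860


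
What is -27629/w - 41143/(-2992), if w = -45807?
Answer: 1967303369/137054544 ≈ 14.354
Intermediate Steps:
-27629/w - 41143/(-2992) = -27629/(-45807) - 41143/(-2992) = -27629*(-1/45807) - 41143*(-1/2992) = 27629/45807 + 41143/2992 = 1967303369/137054544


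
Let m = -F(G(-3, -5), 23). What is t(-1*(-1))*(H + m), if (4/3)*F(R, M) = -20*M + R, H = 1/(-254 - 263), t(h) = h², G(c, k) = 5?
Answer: 705701/2068 ≈ 341.25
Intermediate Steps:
H = -1/517 (H = 1/(-517) = -1/517 ≈ -0.0019342)
F(R, M) = -15*M + 3*R/4 (F(R, M) = 3*(-20*M + R)/4 = 3*(R - 20*M)/4 = -15*M + 3*R/4)
m = 1365/4 (m = -(-15*23 + (¾)*5) = -(-345 + 15/4) = -1*(-1365/4) = 1365/4 ≈ 341.25)
t(-1*(-1))*(H + m) = (-1*(-1))²*(-1/517 + 1365/4) = 1²*(705701/2068) = 1*(705701/2068) = 705701/2068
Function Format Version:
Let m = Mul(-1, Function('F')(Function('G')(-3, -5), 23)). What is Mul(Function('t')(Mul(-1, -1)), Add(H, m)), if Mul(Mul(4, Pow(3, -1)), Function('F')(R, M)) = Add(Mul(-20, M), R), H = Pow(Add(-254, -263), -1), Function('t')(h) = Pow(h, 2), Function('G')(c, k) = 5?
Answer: Rational(705701, 2068) ≈ 341.25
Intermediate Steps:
H = Rational(-1, 517) (H = Pow(-517, -1) = Rational(-1, 517) ≈ -0.0019342)
Function('F')(R, M) = Add(Mul(-15, M), Mul(Rational(3, 4), R)) (Function('F')(R, M) = Mul(Rational(3, 4), Add(Mul(-20, M), R)) = Mul(Rational(3, 4), Add(R, Mul(-20, M))) = Add(Mul(-15, M), Mul(Rational(3, 4), R)))
m = Rational(1365, 4) (m = Mul(-1, Add(Mul(-15, 23), Mul(Rational(3, 4), 5))) = Mul(-1, Add(-345, Rational(15, 4))) = Mul(-1, Rational(-1365, 4)) = Rational(1365, 4) ≈ 341.25)
Mul(Function('t')(Mul(-1, -1)), Add(H, m)) = Mul(Pow(Mul(-1, -1), 2), Add(Rational(-1, 517), Rational(1365, 4))) = Mul(Pow(1, 2), Rational(705701, 2068)) = Mul(1, Rational(705701, 2068)) = Rational(705701, 2068)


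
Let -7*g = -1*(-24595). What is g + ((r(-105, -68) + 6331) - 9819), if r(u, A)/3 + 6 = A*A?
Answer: 47967/7 ≈ 6852.4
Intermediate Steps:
r(u, A) = -18 + 3*A² (r(u, A) = -18 + 3*(A*A) = -18 + 3*A²)
g = -24595/7 (g = -(-1)*(-24595)/7 = -⅐*24595 = -24595/7 ≈ -3513.6)
g + ((r(-105, -68) + 6331) - 9819) = -24595/7 + (((-18 + 3*(-68)²) + 6331) - 9819) = -24595/7 + (((-18 + 3*4624) + 6331) - 9819) = -24595/7 + (((-18 + 13872) + 6331) - 9819) = -24595/7 + ((13854 + 6331) - 9819) = -24595/7 + (20185 - 9819) = -24595/7 + 10366 = 47967/7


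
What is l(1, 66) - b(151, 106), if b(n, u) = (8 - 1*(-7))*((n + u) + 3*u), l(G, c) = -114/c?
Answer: -94894/11 ≈ -8626.7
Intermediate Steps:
b(n, u) = 15*n + 60*u (b(n, u) = (8 + 7)*(n + 4*u) = 15*(n + 4*u) = 15*n + 60*u)
l(1, 66) - b(151, 106) = -114/66 - (15*151 + 60*106) = -114*1/66 - (2265 + 6360) = -19/11 - 1*8625 = -19/11 - 8625 = -94894/11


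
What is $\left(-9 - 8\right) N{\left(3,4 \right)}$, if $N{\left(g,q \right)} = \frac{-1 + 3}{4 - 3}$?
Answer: $-34$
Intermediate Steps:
$N{\left(g,q \right)} = 2$ ($N{\left(g,q \right)} = \frac{2}{1} = 2 \cdot 1 = 2$)
$\left(-9 - 8\right) N{\left(3,4 \right)} = \left(-9 - 8\right) 2 = \left(-17\right) 2 = -34$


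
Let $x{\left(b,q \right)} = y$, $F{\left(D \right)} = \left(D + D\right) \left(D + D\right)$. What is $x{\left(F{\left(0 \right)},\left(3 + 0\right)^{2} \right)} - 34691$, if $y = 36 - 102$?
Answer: $-34757$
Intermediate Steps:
$y = -66$ ($y = 36 - 102 = -66$)
$F{\left(D \right)} = 4 D^{2}$ ($F{\left(D \right)} = 2 D 2 D = 4 D^{2}$)
$x{\left(b,q \right)} = -66$
$x{\left(F{\left(0 \right)},\left(3 + 0\right)^{2} \right)} - 34691 = -66 - 34691 = -34757$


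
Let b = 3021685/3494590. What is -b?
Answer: -604337/698918 ≈ -0.86468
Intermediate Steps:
b = 604337/698918 (b = 3021685*(1/3494590) = 604337/698918 ≈ 0.86468)
-b = -1*604337/698918 = -604337/698918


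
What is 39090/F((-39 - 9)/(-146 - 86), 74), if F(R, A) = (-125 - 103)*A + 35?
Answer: -39090/16837 ≈ -2.3217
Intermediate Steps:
F(R, A) = 35 - 228*A (F(R, A) = -228*A + 35 = 35 - 228*A)
39090/F((-39 - 9)/(-146 - 86), 74) = 39090/(35 - 228*74) = 39090/(35 - 16872) = 39090/(-16837) = 39090*(-1/16837) = -39090/16837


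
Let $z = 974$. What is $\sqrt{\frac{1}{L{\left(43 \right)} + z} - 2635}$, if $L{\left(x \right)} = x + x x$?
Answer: $\frac{3 i \sqrt{2404863466}}{2866} \approx 51.332 i$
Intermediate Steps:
$L{\left(x \right)} = x + x^{2}$
$\sqrt{\frac{1}{L{\left(43 \right)} + z} - 2635} = \sqrt{\frac{1}{43 \left(1 + 43\right) + 974} - 2635} = \sqrt{\frac{1}{43 \cdot 44 + 974} - 2635} = \sqrt{\frac{1}{1892 + 974} - 2635} = \sqrt{\frac{1}{2866} - 2635} = \sqrt{- \frac{7551909}{2866}} = \frac{3 i \sqrt{2404863466}}{2866}$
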